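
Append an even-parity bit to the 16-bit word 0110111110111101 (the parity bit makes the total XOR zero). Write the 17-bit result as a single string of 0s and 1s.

01101111101111010

XOR of the 16 data bits: 0⊕1⊕1⊕0⊕1⊕1⊕1⊕1⊕1⊕0⊕1⊕1⊕1⊕1⊕0⊕1 = 0
Parity bit = 0 (so all 17 bits XOR to 0).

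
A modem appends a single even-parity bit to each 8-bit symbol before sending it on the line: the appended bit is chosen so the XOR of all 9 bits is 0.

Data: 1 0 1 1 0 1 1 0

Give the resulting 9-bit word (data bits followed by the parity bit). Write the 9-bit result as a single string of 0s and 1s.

XOR of the 8 data bits: 1⊕0⊕1⊕1⊕0⊕1⊕1⊕0 = 1
Parity bit = 1 (so all 9 bits XOR to 0).

101101101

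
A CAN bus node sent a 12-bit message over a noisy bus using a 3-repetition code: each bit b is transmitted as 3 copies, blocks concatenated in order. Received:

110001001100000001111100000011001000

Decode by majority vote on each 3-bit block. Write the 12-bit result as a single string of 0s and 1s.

100000100100

Block 1 (110): 2 ones → 1
Block 2 (001): 1 one → 0
Block 3 (001): 1 one → 0
Block 4 (100): 1 one → 0
Block 5 (000): 0 ones → 0
Block 6 (001): 1 one → 0
Block 7 (111): 3 ones → 1
Block 8 (100): 1 one → 0
Block 9 (000): 0 ones → 0
Block 10 (011): 2 ones → 1
Block 11 (001): 1 one → 0
Block 12 (000): 0 ones → 0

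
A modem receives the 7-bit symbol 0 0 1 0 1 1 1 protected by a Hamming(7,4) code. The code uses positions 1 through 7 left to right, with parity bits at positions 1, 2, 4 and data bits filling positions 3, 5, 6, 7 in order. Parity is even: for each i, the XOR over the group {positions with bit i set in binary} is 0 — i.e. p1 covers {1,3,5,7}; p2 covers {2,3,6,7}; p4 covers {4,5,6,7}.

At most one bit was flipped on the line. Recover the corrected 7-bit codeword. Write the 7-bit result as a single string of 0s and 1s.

s1 (pos 1,3,5,7): 0⊕1⊕1⊕1 = 1
s2 (pos 2,3,6,7): 0⊕1⊕1⊕1 = 1
s4 (pos 4,5,6,7): 0⊕1⊕1⊕1 = 1
Syndrome s4…s1 = 111 → error at position 7.
Flip position 7: 0010111 → 0010110

0010110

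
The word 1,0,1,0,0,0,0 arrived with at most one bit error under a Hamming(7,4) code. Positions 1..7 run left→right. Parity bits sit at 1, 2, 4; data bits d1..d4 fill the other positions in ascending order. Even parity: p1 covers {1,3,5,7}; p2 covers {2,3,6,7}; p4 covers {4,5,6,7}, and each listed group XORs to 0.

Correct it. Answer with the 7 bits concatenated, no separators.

s1 (pos 1,3,5,7): 1⊕1⊕0⊕0 = 0
s2 (pos 2,3,6,7): 0⊕1⊕0⊕0 = 1
s4 (pos 4,5,6,7): 0⊕0⊕0⊕0 = 0
Syndrome s4…s1 = 010 → error at position 2.
Flip position 2: 1010000 → 1110000

1110000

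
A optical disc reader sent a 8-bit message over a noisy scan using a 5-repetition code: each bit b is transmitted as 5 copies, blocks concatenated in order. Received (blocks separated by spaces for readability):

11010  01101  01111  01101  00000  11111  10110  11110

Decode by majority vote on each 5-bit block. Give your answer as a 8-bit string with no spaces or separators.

Block 1 (11010): 3 ones → 1
Block 2 (01101): 3 ones → 1
Block 3 (01111): 4 ones → 1
Block 4 (01101): 3 ones → 1
Block 5 (00000): 0 ones → 0
Block 6 (11111): 5 ones → 1
Block 7 (10110): 3 ones → 1
Block 8 (11110): 4 ones → 1

11110111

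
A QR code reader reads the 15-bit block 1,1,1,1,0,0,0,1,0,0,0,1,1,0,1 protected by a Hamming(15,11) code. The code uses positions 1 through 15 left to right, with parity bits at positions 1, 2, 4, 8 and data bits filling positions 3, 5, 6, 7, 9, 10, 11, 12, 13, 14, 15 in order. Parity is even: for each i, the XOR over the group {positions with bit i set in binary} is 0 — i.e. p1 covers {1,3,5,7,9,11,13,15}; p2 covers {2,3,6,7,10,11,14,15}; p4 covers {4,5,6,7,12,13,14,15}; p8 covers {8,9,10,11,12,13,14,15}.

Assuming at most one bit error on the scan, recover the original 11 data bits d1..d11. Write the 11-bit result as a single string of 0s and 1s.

s1 (pos 1,3,5,7,9,11,13,15): 1⊕1⊕0⊕0⊕0⊕0⊕1⊕1 = 0
s2 (pos 2,3,6,7,10,11,14,15): 1⊕1⊕0⊕0⊕0⊕0⊕0⊕1 = 1
s4 (pos 4,5,6,7,12,13,14,15): 1⊕0⊕0⊕0⊕1⊕1⊕0⊕1 = 0
s8 (pos 8,9,10,11,12,13,14,15): 1⊕0⊕0⊕0⊕1⊕1⊕0⊕1 = 0
Syndrome s8…s1 = 0010 → error at position 2.
Flip position 2: 111100010001101 → 101100010001101
Read data bits from positions 3,5,6,7,9,10,11,12,13,14,15: 10000001101

10000001101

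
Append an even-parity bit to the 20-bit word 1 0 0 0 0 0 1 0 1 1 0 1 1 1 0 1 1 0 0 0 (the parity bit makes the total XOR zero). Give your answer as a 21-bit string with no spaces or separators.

XOR of the 20 data bits: 1⊕0⊕0⊕0⊕0⊕0⊕1⊕0⊕1⊕1⊕0⊕1⊕1⊕1⊕0⊕1⊕1⊕0⊕0⊕0 = 1
Parity bit = 1 (so all 21 bits XOR to 0).

100000101101110110001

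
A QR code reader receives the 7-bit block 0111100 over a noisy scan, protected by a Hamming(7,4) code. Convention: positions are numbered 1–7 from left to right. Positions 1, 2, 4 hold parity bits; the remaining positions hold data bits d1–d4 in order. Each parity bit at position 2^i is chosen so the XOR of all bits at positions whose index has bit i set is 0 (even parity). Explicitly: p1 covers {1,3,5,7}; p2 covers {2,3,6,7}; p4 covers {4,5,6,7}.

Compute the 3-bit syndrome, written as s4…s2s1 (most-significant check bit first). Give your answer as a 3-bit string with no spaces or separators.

000

s1 (pos 1,3,5,7): 0⊕1⊕1⊕0 = 0
s2 (pos 2,3,6,7): 1⊕1⊕0⊕0 = 0
s4 (pos 4,5,6,7): 1⊕1⊕0⊕0 = 0
Syndrome s4…s1 = 000 → no error.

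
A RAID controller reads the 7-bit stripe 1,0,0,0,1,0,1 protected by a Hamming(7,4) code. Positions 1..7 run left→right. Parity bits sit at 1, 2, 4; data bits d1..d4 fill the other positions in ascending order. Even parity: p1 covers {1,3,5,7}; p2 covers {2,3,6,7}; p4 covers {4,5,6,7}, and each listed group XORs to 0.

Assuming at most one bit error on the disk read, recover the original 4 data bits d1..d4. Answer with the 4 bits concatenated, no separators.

1101

s1 (pos 1,3,5,7): 1⊕0⊕1⊕1 = 1
s2 (pos 2,3,6,7): 0⊕0⊕0⊕1 = 1
s4 (pos 4,5,6,7): 0⊕1⊕0⊕1 = 0
Syndrome s4…s1 = 011 → error at position 3.
Flip position 3: 1000101 → 1010101
Read data bits from positions 3,5,6,7: 1101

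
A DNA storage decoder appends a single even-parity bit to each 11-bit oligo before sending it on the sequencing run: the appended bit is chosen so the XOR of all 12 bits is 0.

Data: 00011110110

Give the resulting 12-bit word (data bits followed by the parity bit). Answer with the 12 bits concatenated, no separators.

XOR of the 11 data bits: 0⊕0⊕0⊕1⊕1⊕1⊕1⊕0⊕1⊕1⊕0 = 0
Parity bit = 0 (so all 12 bits XOR to 0).

000111101100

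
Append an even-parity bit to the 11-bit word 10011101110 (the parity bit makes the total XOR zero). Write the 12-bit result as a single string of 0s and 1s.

100111011101

XOR of the 11 data bits: 1⊕0⊕0⊕1⊕1⊕1⊕0⊕1⊕1⊕1⊕0 = 1
Parity bit = 1 (so all 12 bits XOR to 0).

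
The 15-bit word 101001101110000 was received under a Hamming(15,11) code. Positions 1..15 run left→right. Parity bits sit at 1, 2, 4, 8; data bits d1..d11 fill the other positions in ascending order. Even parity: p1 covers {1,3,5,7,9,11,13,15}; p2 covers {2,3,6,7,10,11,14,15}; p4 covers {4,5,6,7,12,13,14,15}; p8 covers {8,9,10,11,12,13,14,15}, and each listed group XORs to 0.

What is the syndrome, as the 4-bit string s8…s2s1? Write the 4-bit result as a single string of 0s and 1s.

1011

s1 (pos 1,3,5,7,9,11,13,15): 1⊕1⊕0⊕1⊕1⊕1⊕0⊕0 = 1
s2 (pos 2,3,6,7,10,11,14,15): 0⊕1⊕1⊕1⊕1⊕1⊕0⊕0 = 1
s4 (pos 4,5,6,7,12,13,14,15): 0⊕0⊕1⊕1⊕0⊕0⊕0⊕0 = 0
s8 (pos 8,9,10,11,12,13,14,15): 0⊕1⊕1⊕1⊕0⊕0⊕0⊕0 = 1
Syndrome s8…s1 = 1011 → error at position 11.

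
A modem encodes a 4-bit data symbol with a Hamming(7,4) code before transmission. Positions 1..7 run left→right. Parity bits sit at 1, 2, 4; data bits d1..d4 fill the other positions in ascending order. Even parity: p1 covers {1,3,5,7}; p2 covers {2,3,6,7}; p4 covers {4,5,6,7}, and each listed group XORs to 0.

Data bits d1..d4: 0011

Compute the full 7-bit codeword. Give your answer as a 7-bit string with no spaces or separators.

Place data at non-parity positions: p1 p2 0 p4 0 1 1
p1 (pos 1,3,5,7): XOR of data positions = 0⊕0⊕1 = 1
p2 (pos 2,3,6,7): XOR of data positions = 0⊕1⊕1 = 0
p4 (pos 4,5,6,7): XOR of data positions = 0⊕1⊕1 = 0
Codeword: 1000011

1000011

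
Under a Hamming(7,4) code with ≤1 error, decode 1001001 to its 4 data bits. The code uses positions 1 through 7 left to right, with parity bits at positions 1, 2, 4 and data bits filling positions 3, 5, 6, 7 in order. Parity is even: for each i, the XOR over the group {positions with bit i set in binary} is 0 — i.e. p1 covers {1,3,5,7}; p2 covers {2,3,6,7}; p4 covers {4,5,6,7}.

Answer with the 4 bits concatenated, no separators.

0001

s1 (pos 1,3,5,7): 1⊕0⊕0⊕1 = 0
s2 (pos 2,3,6,7): 0⊕0⊕0⊕1 = 1
s4 (pos 4,5,6,7): 1⊕0⊕0⊕1 = 0
Syndrome s4…s1 = 010 → error at position 2.
Flip position 2: 1001001 → 1101001
Read data bits from positions 3,5,6,7: 0001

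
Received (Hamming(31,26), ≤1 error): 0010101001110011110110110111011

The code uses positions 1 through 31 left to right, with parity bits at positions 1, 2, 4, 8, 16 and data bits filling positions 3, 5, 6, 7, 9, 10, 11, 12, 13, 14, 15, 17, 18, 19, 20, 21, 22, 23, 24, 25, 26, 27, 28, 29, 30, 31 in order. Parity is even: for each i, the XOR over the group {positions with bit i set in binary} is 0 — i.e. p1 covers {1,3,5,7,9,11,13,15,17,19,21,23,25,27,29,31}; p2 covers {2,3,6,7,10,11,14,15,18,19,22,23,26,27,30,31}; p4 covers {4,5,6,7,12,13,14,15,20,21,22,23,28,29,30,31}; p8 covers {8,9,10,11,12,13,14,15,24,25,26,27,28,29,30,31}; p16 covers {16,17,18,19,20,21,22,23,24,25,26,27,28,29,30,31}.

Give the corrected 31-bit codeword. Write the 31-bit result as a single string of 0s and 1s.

0110101001110011110110110111011

s1 (pos 1,3,5,7,9,11,13,15,17,19,21,23,25,27,29,31): 0⊕1⊕1⊕1⊕0⊕1⊕0⊕1⊕1⊕0⊕1⊕1⊕0⊕1⊕0⊕1 = 0
s2 (pos 2,3,6,7,10,11,14,15,18,19,22,23,26,27,30,31): 0⊕1⊕0⊕1⊕1⊕1⊕0⊕1⊕1⊕0⊕0⊕1⊕1⊕1⊕1⊕1 = 1
s4 (pos 4,5,6,7,12,13,14,15,20,21,22,23,28,29,30,31): 0⊕1⊕0⊕1⊕1⊕0⊕0⊕1⊕1⊕1⊕0⊕1⊕1⊕0⊕1⊕1 = 0
s8 (pos 8,9,10,11,12,13,14,15,24,25,26,27,28,29,30,31): 0⊕0⊕1⊕1⊕1⊕0⊕0⊕1⊕1⊕0⊕1⊕1⊕1⊕0⊕1⊕1 = 0
s16 (pos 16,17,18,19,20,21,22,23,24,25,26,27,28,29,30,31): 1⊕1⊕1⊕0⊕1⊕1⊕0⊕1⊕1⊕0⊕1⊕1⊕1⊕0⊕1⊕1 = 0
Syndrome s16…s1 = 00010 → error at position 2.
Flip position 2: 0010101001110011110110110111011 → 0110101001110011110110110111011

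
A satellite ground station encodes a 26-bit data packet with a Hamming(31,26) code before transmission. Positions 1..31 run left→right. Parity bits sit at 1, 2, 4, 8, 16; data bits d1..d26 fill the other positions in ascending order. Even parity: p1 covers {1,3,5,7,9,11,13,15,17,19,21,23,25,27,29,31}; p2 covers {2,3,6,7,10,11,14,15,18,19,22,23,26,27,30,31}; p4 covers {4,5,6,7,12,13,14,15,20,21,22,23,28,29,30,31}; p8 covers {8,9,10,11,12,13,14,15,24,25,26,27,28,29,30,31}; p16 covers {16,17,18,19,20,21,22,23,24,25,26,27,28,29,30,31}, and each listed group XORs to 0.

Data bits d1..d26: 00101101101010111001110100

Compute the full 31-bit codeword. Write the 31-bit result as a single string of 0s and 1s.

Place data at non-parity positions: p1 p2 0 p4 0 1 0 p8 1 1 0 1 1 0 1 p16 0 1 0 1 1 1 0 0 1 1 1 0 1 0 0
p1 (pos 1,3,5,7,9,11,13,15,17,19,21,23,25,27,29,31): XOR of data positions = 0⊕0⊕0⊕1⊕0⊕1⊕1⊕0⊕0⊕1⊕0⊕1⊕1⊕1⊕0 = 1
p2 (pos 2,3,6,7,10,11,14,15,18,19,22,23,26,27,30,31): XOR of data positions = 0⊕1⊕0⊕1⊕0⊕0⊕1⊕1⊕0⊕1⊕0⊕1⊕1⊕0⊕0 = 1
p4 (pos 4,5,6,7,12,13,14,15,20,21,22,23,28,29,30,31): XOR of data positions = 0⊕1⊕0⊕1⊕1⊕0⊕1⊕1⊕1⊕1⊕0⊕0⊕1⊕0⊕0 = 0
p8 (pos 8,9,10,11,12,13,14,15,24,25,26,27,28,29,30,31): XOR of data positions = 1⊕1⊕0⊕1⊕1⊕0⊕1⊕0⊕1⊕1⊕1⊕0⊕1⊕0⊕0 = 1
p16 (pos 16,17,18,19,20,21,22,23,24,25,26,27,28,29,30,31): XOR of data positions = 0⊕1⊕0⊕1⊕1⊕1⊕0⊕0⊕1⊕1⊕1⊕0⊕1⊕0⊕0 = 0
Codeword: 1100010111011010010111001110100

1100010111011010010111001110100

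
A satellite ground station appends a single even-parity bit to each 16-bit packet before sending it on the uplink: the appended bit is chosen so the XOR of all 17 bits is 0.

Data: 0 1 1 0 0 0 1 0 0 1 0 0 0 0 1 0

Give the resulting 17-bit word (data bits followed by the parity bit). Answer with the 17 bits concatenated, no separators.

01100010010000101

XOR of the 16 data bits: 0⊕1⊕1⊕0⊕0⊕0⊕1⊕0⊕0⊕1⊕0⊕0⊕0⊕0⊕1⊕0 = 1
Parity bit = 1 (so all 17 bits XOR to 0).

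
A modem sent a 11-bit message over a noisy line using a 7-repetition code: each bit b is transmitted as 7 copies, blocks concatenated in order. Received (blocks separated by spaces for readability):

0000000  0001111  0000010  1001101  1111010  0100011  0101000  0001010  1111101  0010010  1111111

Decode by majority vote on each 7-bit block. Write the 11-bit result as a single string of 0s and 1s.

01011000101

Block 1 (0000000): 0 ones → 0
Block 2 (0001111): 4 ones → 1
Block 3 (0000010): 1 one → 0
Block 4 (1001101): 4 ones → 1
Block 5 (1111010): 5 ones → 1
Block 6 (0100011): 3 ones → 0
Block 7 (0101000): 2 ones → 0
Block 8 (0001010): 2 ones → 0
Block 9 (1111101): 6 ones → 1
Block 10 (0010010): 2 ones → 0
Block 11 (1111111): 7 ones → 1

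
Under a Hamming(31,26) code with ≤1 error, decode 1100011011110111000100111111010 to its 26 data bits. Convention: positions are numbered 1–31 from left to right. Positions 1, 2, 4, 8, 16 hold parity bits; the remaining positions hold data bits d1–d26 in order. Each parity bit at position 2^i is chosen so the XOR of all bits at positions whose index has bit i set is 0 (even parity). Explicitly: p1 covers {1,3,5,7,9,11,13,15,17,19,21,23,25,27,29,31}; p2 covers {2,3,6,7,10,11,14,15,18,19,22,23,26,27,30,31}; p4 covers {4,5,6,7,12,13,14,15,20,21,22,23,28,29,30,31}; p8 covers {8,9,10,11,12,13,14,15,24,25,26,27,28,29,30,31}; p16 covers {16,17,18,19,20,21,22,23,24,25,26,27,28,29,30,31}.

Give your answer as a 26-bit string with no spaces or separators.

s1 (pos 1,3,5,7,9,11,13,15,17,19,21,23,25,27,29,31): 1⊕0⊕0⊕1⊕1⊕1⊕0⊕1⊕0⊕0⊕0⊕1⊕1⊕1⊕0⊕0 = 0
s2 (pos 2,3,6,7,10,11,14,15,18,19,22,23,26,27,30,31): 1⊕0⊕1⊕1⊕1⊕1⊕1⊕1⊕0⊕0⊕0⊕1⊕1⊕1⊕1⊕0 = 1
s4 (pos 4,5,6,7,12,13,14,15,20,21,22,23,28,29,30,31): 0⊕0⊕1⊕1⊕1⊕0⊕1⊕1⊕1⊕0⊕0⊕1⊕1⊕0⊕1⊕0 = 1
s8 (pos 8,9,10,11,12,13,14,15,24,25,26,27,28,29,30,31): 0⊕1⊕1⊕1⊕1⊕0⊕1⊕1⊕1⊕1⊕1⊕1⊕1⊕0⊕1⊕0 = 0
s16 (pos 16,17,18,19,20,21,22,23,24,25,26,27,28,29,30,31): 1⊕0⊕0⊕0⊕1⊕0⊕0⊕1⊕1⊕1⊕1⊕1⊕1⊕0⊕1⊕0 = 1
Syndrome s16…s1 = 10110 → error at position 22.
Flip position 22: 1100011011110111000100111111010 → 1100011011110111000101111111010
Read data bits from positions 3,5,6,7,9,10,11,12,13,14,15,17,18,19,20,21,22,23,24,25,26,27,28,29,30,31: 00111111011000101111111010

00111111011000101111111010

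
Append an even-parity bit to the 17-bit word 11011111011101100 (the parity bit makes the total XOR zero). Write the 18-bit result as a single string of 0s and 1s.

XOR of the 17 data bits: 1⊕1⊕0⊕1⊕1⊕1⊕1⊕1⊕0⊕1⊕1⊕1⊕0⊕1⊕1⊕0⊕0 = 0
Parity bit = 0 (so all 18 bits XOR to 0).

110111110111011000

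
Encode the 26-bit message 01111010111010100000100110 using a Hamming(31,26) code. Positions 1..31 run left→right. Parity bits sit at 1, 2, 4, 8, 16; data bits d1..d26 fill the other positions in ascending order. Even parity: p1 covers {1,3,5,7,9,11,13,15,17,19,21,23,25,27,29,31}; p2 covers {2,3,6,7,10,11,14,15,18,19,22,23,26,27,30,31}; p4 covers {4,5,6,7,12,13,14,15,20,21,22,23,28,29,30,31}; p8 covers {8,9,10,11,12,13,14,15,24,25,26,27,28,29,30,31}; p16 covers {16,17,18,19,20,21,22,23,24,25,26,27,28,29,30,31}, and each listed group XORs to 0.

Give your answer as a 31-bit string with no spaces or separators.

1001111010101111010100000100110

Place data at non-parity positions: p1 p2 0 p4 1 1 1 p8 1 0 1 0 1 1 1 p16 0 1 0 1 0 0 0 0 0 1 0 0 1 1 0
p1 (pos 1,3,5,7,9,11,13,15,17,19,21,23,25,27,29,31): XOR of data positions = 0⊕1⊕1⊕1⊕1⊕1⊕1⊕0⊕0⊕0⊕0⊕0⊕0⊕1⊕0 = 1
p2 (pos 2,3,6,7,10,11,14,15,18,19,22,23,26,27,30,31): XOR of data positions = 0⊕1⊕1⊕0⊕1⊕1⊕1⊕1⊕0⊕0⊕0⊕1⊕0⊕1⊕0 = 0
p4 (pos 4,5,6,7,12,13,14,15,20,21,22,23,28,29,30,31): XOR of data positions = 1⊕1⊕1⊕0⊕1⊕1⊕1⊕1⊕0⊕0⊕0⊕0⊕1⊕1⊕0 = 1
p8 (pos 8,9,10,11,12,13,14,15,24,25,26,27,28,29,30,31): XOR of data positions = 1⊕0⊕1⊕0⊕1⊕1⊕1⊕0⊕0⊕1⊕0⊕0⊕1⊕1⊕0 = 0
p16 (pos 16,17,18,19,20,21,22,23,24,25,26,27,28,29,30,31): XOR of data positions = 0⊕1⊕0⊕1⊕0⊕0⊕0⊕0⊕0⊕1⊕0⊕0⊕1⊕1⊕0 = 1
Codeword: 1001111010101111010100000100110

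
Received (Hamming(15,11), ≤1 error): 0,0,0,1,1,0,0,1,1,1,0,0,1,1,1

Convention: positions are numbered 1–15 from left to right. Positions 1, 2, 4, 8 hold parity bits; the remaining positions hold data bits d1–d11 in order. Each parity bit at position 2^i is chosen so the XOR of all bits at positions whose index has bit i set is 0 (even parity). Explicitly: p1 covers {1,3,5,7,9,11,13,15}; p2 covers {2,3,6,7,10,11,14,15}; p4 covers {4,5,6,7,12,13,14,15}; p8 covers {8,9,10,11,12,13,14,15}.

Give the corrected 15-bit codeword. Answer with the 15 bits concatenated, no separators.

000111011100111

s1 (pos 1,3,5,7,9,11,13,15): 0⊕0⊕1⊕0⊕1⊕0⊕1⊕1 = 0
s2 (pos 2,3,6,7,10,11,14,15): 0⊕0⊕0⊕0⊕1⊕0⊕1⊕1 = 1
s4 (pos 4,5,6,7,12,13,14,15): 1⊕1⊕0⊕0⊕0⊕1⊕1⊕1 = 1
s8 (pos 8,9,10,11,12,13,14,15): 1⊕1⊕1⊕0⊕0⊕1⊕1⊕1 = 0
Syndrome s8…s1 = 0110 → error at position 6.
Flip position 6: 000110011100111 → 000111011100111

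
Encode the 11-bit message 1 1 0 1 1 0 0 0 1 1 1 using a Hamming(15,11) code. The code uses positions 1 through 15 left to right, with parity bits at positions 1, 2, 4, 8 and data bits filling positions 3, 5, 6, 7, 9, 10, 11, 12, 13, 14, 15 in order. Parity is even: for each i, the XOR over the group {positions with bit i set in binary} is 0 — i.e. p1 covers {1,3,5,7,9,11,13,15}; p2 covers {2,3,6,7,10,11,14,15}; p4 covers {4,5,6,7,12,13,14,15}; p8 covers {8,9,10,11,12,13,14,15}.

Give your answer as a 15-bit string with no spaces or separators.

001110101000111

Place data at non-parity positions: p1 p2 1 p4 1 0 1 p8 1 0 0 0 1 1 1
p1 (pos 1,3,5,7,9,11,13,15): XOR of data positions = 1⊕1⊕1⊕1⊕0⊕1⊕1 = 0
p2 (pos 2,3,6,7,10,11,14,15): XOR of data positions = 1⊕0⊕1⊕0⊕0⊕1⊕1 = 0
p4 (pos 4,5,6,7,12,13,14,15): XOR of data positions = 1⊕0⊕1⊕0⊕1⊕1⊕1 = 1
p8 (pos 8,9,10,11,12,13,14,15): XOR of data positions = 1⊕0⊕0⊕0⊕1⊕1⊕1 = 0
Codeword: 001110101000111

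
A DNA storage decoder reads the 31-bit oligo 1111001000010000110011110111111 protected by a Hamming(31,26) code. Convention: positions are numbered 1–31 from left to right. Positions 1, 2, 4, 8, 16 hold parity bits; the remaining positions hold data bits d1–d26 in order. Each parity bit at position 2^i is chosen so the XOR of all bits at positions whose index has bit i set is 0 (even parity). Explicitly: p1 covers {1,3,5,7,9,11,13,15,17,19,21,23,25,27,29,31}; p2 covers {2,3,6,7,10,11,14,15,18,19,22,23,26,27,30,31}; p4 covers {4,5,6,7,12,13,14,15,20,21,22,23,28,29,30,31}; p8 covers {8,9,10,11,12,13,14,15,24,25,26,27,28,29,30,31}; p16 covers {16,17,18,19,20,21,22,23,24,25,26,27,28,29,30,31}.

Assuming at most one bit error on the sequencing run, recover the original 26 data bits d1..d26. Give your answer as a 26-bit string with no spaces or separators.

10010001000110011110111111

s1 (pos 1,3,5,7,9,11,13,15,17,19,21,23,25,27,29,31): 1⊕1⊕0⊕1⊕0⊕0⊕0⊕0⊕1⊕0⊕1⊕1⊕0⊕1⊕1⊕1 = 1
s2 (pos 2,3,6,7,10,11,14,15,18,19,22,23,26,27,30,31): 1⊕1⊕0⊕1⊕0⊕0⊕0⊕0⊕1⊕0⊕1⊕1⊕1⊕1⊕1⊕1 = 0
s4 (pos 4,5,6,7,12,13,14,15,20,21,22,23,28,29,30,31): 1⊕0⊕0⊕1⊕1⊕0⊕0⊕0⊕0⊕1⊕1⊕1⊕1⊕1⊕1⊕1 = 0
s8 (pos 8,9,10,11,12,13,14,15,24,25,26,27,28,29,30,31): 0⊕0⊕0⊕0⊕1⊕0⊕0⊕0⊕1⊕0⊕1⊕1⊕1⊕1⊕1⊕1 = 0
s16 (pos 16,17,18,19,20,21,22,23,24,25,26,27,28,29,30,31): 0⊕1⊕1⊕0⊕0⊕1⊕1⊕1⊕1⊕0⊕1⊕1⊕1⊕1⊕1⊕1 = 0
Syndrome s16…s1 = 00001 → error at position 1.
Flip position 1: 1111001000010000110011110111111 → 0111001000010000110011110111111
Read data bits from positions 3,5,6,7,9,10,11,12,13,14,15,17,18,19,20,21,22,23,24,25,26,27,28,29,30,31: 10010001000110011110111111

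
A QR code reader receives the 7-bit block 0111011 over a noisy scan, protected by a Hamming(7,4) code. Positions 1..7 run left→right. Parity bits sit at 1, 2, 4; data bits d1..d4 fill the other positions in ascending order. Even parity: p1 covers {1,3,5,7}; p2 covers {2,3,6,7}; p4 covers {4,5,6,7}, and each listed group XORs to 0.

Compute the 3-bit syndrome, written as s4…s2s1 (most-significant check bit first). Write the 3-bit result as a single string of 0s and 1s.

s1 (pos 1,3,5,7): 0⊕1⊕0⊕1 = 0
s2 (pos 2,3,6,7): 1⊕1⊕1⊕1 = 0
s4 (pos 4,5,6,7): 1⊕0⊕1⊕1 = 1
Syndrome s4…s1 = 100 → error at position 4.

100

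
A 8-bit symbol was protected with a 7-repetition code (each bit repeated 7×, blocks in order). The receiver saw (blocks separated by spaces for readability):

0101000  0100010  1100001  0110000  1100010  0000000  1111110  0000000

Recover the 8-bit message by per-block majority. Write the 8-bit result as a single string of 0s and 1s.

Block 1 (0101000): 2 ones → 0
Block 2 (0100010): 2 ones → 0
Block 3 (1100001): 3 ones → 0
Block 4 (0110000): 2 ones → 0
Block 5 (1100010): 3 ones → 0
Block 6 (0000000): 0 ones → 0
Block 7 (1111110): 6 ones → 1
Block 8 (0000000): 0 ones → 0

00000010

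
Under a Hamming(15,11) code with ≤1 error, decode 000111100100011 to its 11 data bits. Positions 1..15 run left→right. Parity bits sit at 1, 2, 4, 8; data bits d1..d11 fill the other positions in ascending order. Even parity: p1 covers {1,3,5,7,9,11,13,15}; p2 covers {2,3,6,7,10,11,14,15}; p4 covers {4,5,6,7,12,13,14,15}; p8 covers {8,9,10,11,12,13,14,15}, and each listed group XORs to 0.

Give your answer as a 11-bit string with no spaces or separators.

s1 (pos 1,3,5,7,9,11,13,15): 0⊕0⊕1⊕1⊕0⊕0⊕0⊕1 = 1
s2 (pos 2,3,6,7,10,11,14,15): 0⊕0⊕1⊕1⊕1⊕0⊕1⊕1 = 1
s4 (pos 4,5,6,7,12,13,14,15): 1⊕1⊕1⊕1⊕0⊕0⊕1⊕1 = 0
s8 (pos 8,9,10,11,12,13,14,15): 0⊕0⊕1⊕0⊕0⊕0⊕1⊕1 = 1
Syndrome s8…s1 = 1011 → error at position 11.
Flip position 11: 000111100100011 → 000111100110011
Read data bits from positions 3,5,6,7,9,10,11,12,13,14,15: 01110110011

01110110011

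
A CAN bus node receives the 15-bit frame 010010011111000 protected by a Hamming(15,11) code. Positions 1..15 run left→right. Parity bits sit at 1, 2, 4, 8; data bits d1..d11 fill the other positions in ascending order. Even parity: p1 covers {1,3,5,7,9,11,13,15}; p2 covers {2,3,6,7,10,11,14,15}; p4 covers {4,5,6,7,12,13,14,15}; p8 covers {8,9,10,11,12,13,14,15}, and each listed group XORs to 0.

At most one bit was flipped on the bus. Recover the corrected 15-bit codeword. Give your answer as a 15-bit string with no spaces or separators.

010010011101000

s1 (pos 1,3,5,7,9,11,13,15): 0⊕0⊕1⊕0⊕1⊕1⊕0⊕0 = 1
s2 (pos 2,3,6,7,10,11,14,15): 1⊕0⊕0⊕0⊕1⊕1⊕0⊕0 = 1
s4 (pos 4,5,6,7,12,13,14,15): 0⊕1⊕0⊕0⊕1⊕0⊕0⊕0 = 0
s8 (pos 8,9,10,11,12,13,14,15): 1⊕1⊕1⊕1⊕1⊕0⊕0⊕0 = 1
Syndrome s8…s1 = 1011 → error at position 11.
Flip position 11: 010010011111000 → 010010011101000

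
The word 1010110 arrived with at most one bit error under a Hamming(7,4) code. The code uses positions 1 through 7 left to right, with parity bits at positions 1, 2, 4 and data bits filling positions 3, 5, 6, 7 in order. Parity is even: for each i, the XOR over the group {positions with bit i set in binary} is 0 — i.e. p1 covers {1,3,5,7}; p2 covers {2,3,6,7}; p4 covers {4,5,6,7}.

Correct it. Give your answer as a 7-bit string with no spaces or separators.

0010110

s1 (pos 1,3,5,7): 1⊕1⊕1⊕0 = 1
s2 (pos 2,3,6,7): 0⊕1⊕1⊕0 = 0
s4 (pos 4,5,6,7): 0⊕1⊕1⊕0 = 0
Syndrome s4…s1 = 001 → error at position 1.
Flip position 1: 1010110 → 0010110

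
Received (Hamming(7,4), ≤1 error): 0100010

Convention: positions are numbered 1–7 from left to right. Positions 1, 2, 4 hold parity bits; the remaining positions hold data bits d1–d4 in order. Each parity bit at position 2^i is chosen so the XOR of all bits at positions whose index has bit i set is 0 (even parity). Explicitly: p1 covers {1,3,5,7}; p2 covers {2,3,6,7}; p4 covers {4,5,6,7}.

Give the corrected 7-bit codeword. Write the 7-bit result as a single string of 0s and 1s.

0101010

s1 (pos 1,3,5,7): 0⊕0⊕0⊕0 = 0
s2 (pos 2,3,6,7): 1⊕0⊕1⊕0 = 0
s4 (pos 4,5,6,7): 0⊕0⊕1⊕0 = 1
Syndrome s4…s1 = 100 → error at position 4.
Flip position 4: 0100010 → 0101010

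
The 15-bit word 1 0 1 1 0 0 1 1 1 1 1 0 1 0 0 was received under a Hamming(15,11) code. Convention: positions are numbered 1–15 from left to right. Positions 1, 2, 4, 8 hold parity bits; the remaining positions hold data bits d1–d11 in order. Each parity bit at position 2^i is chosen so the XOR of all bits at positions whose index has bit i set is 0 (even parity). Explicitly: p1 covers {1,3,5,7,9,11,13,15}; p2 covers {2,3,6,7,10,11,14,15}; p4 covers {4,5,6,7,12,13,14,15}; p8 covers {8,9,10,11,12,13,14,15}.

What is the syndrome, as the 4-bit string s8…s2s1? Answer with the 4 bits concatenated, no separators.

1100

s1 (pos 1,3,5,7,9,11,13,15): 1⊕1⊕0⊕1⊕1⊕1⊕1⊕0 = 0
s2 (pos 2,3,6,7,10,11,14,15): 0⊕1⊕0⊕1⊕1⊕1⊕0⊕0 = 0
s4 (pos 4,5,6,7,12,13,14,15): 1⊕0⊕0⊕1⊕0⊕1⊕0⊕0 = 1
s8 (pos 8,9,10,11,12,13,14,15): 1⊕1⊕1⊕1⊕0⊕1⊕0⊕0 = 1
Syndrome s8…s1 = 1100 → error at position 12.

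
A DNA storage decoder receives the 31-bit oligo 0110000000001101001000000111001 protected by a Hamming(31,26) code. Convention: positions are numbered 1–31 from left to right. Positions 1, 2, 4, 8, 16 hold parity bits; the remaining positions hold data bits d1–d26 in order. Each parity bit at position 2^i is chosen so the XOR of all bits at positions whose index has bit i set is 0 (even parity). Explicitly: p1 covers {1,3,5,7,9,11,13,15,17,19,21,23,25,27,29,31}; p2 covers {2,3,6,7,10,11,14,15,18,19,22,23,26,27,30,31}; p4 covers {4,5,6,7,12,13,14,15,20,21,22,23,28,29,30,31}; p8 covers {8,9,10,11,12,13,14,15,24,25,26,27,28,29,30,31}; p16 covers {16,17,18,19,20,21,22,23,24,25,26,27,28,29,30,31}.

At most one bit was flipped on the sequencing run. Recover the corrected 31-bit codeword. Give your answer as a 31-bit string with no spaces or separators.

0100000000001101001000000111001

s1 (pos 1,3,5,7,9,11,13,15,17,19,21,23,25,27,29,31): 0⊕1⊕0⊕0⊕0⊕0⊕1⊕0⊕0⊕1⊕0⊕0⊕0⊕1⊕0⊕1 = 1
s2 (pos 2,3,6,7,10,11,14,15,18,19,22,23,26,27,30,31): 1⊕1⊕0⊕0⊕0⊕0⊕1⊕0⊕0⊕1⊕0⊕0⊕1⊕1⊕0⊕1 = 1
s4 (pos 4,5,6,7,12,13,14,15,20,21,22,23,28,29,30,31): 0⊕0⊕0⊕0⊕0⊕1⊕1⊕0⊕0⊕0⊕0⊕0⊕1⊕0⊕0⊕1 = 0
s8 (pos 8,9,10,11,12,13,14,15,24,25,26,27,28,29,30,31): 0⊕0⊕0⊕0⊕0⊕1⊕1⊕0⊕0⊕0⊕1⊕1⊕1⊕0⊕0⊕1 = 0
s16 (pos 16,17,18,19,20,21,22,23,24,25,26,27,28,29,30,31): 1⊕0⊕0⊕1⊕0⊕0⊕0⊕0⊕0⊕0⊕1⊕1⊕1⊕0⊕0⊕1 = 0
Syndrome s16…s1 = 00011 → error at position 3.
Flip position 3: 0110000000001101001000000111001 → 0100000000001101001000000111001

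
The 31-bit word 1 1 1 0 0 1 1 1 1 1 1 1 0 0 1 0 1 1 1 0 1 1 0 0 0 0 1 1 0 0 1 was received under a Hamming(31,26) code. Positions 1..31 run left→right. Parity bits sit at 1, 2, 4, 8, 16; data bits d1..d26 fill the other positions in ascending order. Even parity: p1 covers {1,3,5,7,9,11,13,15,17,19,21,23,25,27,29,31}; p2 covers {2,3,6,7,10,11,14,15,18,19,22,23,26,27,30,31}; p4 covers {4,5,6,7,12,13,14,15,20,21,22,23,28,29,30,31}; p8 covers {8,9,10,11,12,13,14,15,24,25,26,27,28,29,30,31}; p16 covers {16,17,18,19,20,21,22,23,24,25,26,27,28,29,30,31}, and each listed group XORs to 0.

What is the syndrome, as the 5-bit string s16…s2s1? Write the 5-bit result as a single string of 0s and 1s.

s1 (pos 1,3,5,7,9,11,13,15,17,19,21,23,25,27,29,31): 1⊕1⊕0⊕1⊕1⊕1⊕0⊕1⊕1⊕1⊕1⊕0⊕0⊕1⊕0⊕1 = 1
s2 (pos 2,3,6,7,10,11,14,15,18,19,22,23,26,27,30,31): 1⊕1⊕1⊕1⊕1⊕1⊕0⊕1⊕1⊕1⊕1⊕0⊕0⊕1⊕0⊕1 = 0
s4 (pos 4,5,6,7,12,13,14,15,20,21,22,23,28,29,30,31): 0⊕0⊕1⊕1⊕1⊕0⊕0⊕1⊕0⊕1⊕1⊕0⊕1⊕0⊕0⊕1 = 0
s8 (pos 8,9,10,11,12,13,14,15,24,25,26,27,28,29,30,31): 1⊕1⊕1⊕1⊕1⊕0⊕0⊕1⊕0⊕0⊕0⊕1⊕1⊕0⊕0⊕1 = 1
s16 (pos 16,17,18,19,20,21,22,23,24,25,26,27,28,29,30,31): 0⊕1⊕1⊕1⊕0⊕1⊕1⊕0⊕0⊕0⊕0⊕1⊕1⊕0⊕0⊕1 = 0
Syndrome s16…s1 = 01001 → error at position 9.

01001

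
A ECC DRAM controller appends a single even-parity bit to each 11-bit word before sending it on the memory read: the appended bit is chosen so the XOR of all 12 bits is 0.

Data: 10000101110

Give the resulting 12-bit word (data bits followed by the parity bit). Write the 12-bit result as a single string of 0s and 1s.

100001011101

XOR of the 11 data bits: 1⊕0⊕0⊕0⊕0⊕1⊕0⊕1⊕1⊕1⊕0 = 1
Parity bit = 1 (so all 12 bits XOR to 0).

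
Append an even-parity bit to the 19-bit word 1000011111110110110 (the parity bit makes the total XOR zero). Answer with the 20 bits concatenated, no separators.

10000111111101101100

XOR of the 19 data bits: 1⊕0⊕0⊕0⊕0⊕1⊕1⊕1⊕1⊕1⊕1⊕1⊕0⊕1⊕1⊕0⊕1⊕1⊕0 = 0
Parity bit = 0 (so all 20 bits XOR to 0).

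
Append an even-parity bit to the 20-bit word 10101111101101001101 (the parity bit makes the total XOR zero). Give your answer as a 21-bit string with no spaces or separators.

101011111011010011011

XOR of the 20 data bits: 1⊕0⊕1⊕0⊕1⊕1⊕1⊕1⊕1⊕0⊕1⊕1⊕0⊕1⊕0⊕0⊕1⊕1⊕0⊕1 = 1
Parity bit = 1 (so all 21 bits XOR to 0).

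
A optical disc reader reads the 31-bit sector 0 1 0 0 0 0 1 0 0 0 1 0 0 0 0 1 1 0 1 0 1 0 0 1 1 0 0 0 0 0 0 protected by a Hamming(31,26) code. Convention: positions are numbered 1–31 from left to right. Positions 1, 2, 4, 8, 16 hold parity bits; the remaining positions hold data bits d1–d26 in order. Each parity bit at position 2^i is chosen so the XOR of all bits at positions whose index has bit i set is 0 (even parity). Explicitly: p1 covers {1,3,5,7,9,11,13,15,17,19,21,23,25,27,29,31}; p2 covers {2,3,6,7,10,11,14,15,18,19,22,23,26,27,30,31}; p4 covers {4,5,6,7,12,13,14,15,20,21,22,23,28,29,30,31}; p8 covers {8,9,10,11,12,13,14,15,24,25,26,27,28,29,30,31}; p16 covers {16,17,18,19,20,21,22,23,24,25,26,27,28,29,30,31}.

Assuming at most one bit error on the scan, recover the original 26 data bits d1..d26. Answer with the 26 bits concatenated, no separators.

s1 (pos 1,3,5,7,9,11,13,15,17,19,21,23,25,27,29,31): 0⊕0⊕0⊕1⊕0⊕1⊕0⊕0⊕1⊕1⊕1⊕0⊕1⊕0⊕0⊕0 = 0
s2 (pos 2,3,6,7,10,11,14,15,18,19,22,23,26,27,30,31): 1⊕0⊕0⊕1⊕0⊕1⊕0⊕0⊕0⊕1⊕0⊕0⊕0⊕0⊕0⊕0 = 0
s4 (pos 4,5,6,7,12,13,14,15,20,21,22,23,28,29,30,31): 0⊕0⊕0⊕1⊕0⊕0⊕0⊕0⊕0⊕1⊕0⊕0⊕0⊕0⊕0⊕0 = 0
s8 (pos 8,9,10,11,12,13,14,15,24,25,26,27,28,29,30,31): 0⊕0⊕0⊕1⊕0⊕0⊕0⊕0⊕1⊕1⊕0⊕0⊕0⊕0⊕0⊕0 = 1
s16 (pos 16,17,18,19,20,21,22,23,24,25,26,27,28,29,30,31): 1⊕1⊕0⊕1⊕0⊕1⊕0⊕0⊕1⊕1⊕0⊕0⊕0⊕0⊕0⊕0 = 0
Syndrome s16…s1 = 01000 → error at position 8.
Flip position 8: 0100001000100001101010011000000 → 0100001100100001101010011000000
Read data bits from positions 3,5,6,7,9,10,11,12,13,14,15,17,18,19,20,21,22,23,24,25,26,27,28,29,30,31: 00010010000101010011000000

00010010000101010011000000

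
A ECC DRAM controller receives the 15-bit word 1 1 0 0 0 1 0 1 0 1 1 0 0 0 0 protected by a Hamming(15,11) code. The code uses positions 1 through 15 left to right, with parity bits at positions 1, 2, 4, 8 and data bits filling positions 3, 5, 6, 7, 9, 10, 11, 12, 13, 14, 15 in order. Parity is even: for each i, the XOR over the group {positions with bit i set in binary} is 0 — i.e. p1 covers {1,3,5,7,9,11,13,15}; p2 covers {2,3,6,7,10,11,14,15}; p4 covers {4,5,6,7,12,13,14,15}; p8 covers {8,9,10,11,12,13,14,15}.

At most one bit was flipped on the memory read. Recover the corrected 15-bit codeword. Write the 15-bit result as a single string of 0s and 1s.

s1 (pos 1,3,5,7,9,11,13,15): 1⊕0⊕0⊕0⊕0⊕1⊕0⊕0 = 0
s2 (pos 2,3,6,7,10,11,14,15): 1⊕0⊕1⊕0⊕1⊕1⊕0⊕0 = 0
s4 (pos 4,5,6,7,12,13,14,15): 0⊕0⊕1⊕0⊕0⊕0⊕0⊕0 = 1
s8 (pos 8,9,10,11,12,13,14,15): 1⊕0⊕1⊕1⊕0⊕0⊕0⊕0 = 1
Syndrome s8…s1 = 1100 → error at position 12.
Flip position 12: 110001010110000 → 110001010111000

110001010111000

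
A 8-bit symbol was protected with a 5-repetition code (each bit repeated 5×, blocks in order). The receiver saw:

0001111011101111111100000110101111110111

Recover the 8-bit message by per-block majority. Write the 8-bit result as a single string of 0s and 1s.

01110111

Block 1 (00011): 2 ones → 0
Block 2 (11011): 4 ones → 1
Block 3 (10111): 4 ones → 1
Block 4 (11111): 5 ones → 1
Block 5 (00000): 0 ones → 0
Block 6 (11010): 3 ones → 1
Block 7 (11111): 5 ones → 1
Block 8 (10111): 4 ones → 1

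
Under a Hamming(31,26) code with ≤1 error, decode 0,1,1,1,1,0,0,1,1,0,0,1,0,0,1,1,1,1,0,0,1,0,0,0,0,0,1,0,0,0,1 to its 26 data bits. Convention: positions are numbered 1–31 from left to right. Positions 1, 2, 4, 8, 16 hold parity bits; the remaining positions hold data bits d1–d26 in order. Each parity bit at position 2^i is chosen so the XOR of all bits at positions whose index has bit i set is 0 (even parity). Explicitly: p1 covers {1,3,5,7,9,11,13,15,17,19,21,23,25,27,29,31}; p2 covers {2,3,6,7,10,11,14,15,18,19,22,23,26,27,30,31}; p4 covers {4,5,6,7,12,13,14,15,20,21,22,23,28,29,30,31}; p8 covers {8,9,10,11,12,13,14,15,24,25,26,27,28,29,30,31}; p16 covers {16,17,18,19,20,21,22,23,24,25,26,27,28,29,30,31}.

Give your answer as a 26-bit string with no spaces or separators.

s1 (pos 1,3,5,7,9,11,13,15,17,19,21,23,25,27,29,31): 0⊕1⊕1⊕0⊕1⊕0⊕0⊕1⊕1⊕0⊕1⊕0⊕0⊕1⊕0⊕1 = 0
s2 (pos 2,3,6,7,10,11,14,15,18,19,22,23,26,27,30,31): 1⊕1⊕0⊕0⊕0⊕0⊕0⊕1⊕1⊕0⊕0⊕0⊕0⊕1⊕0⊕1 = 0
s4 (pos 4,5,6,7,12,13,14,15,20,21,22,23,28,29,30,31): 1⊕1⊕0⊕0⊕1⊕0⊕0⊕1⊕0⊕1⊕0⊕0⊕0⊕0⊕0⊕1 = 0
s8 (pos 8,9,10,11,12,13,14,15,24,25,26,27,28,29,30,31): 1⊕1⊕0⊕0⊕1⊕0⊕0⊕1⊕0⊕0⊕0⊕1⊕0⊕0⊕0⊕1 = 0
s16 (pos 16,17,18,19,20,21,22,23,24,25,26,27,28,29,30,31): 1⊕1⊕1⊕0⊕0⊕1⊕0⊕0⊕0⊕0⊕0⊕1⊕0⊕0⊕0⊕1 = 0
Syndrome s16…s1 = 00000 → no error.
Read data bits from positions 3,5,6,7,9,10,11,12,13,14,15,17,18,19,20,21,22,23,24,25,26,27,28,29,30,31: 11001001001110010000010001

11001001001110010000010001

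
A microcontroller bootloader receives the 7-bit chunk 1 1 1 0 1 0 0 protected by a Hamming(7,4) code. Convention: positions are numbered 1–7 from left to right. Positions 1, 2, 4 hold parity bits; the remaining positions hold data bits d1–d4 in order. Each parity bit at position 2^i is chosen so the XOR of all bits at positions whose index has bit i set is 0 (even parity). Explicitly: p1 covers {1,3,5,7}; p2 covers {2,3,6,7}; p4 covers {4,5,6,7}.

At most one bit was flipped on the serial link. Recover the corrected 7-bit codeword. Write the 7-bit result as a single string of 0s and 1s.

s1 (pos 1,3,5,7): 1⊕1⊕1⊕0 = 1
s2 (pos 2,3,6,7): 1⊕1⊕0⊕0 = 0
s4 (pos 4,5,6,7): 0⊕1⊕0⊕0 = 1
Syndrome s4…s1 = 101 → error at position 5.
Flip position 5: 1110100 → 1110000

1110000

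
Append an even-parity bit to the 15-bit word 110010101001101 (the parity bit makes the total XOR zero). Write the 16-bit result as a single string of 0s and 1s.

XOR of the 15 data bits: 1⊕1⊕0⊕0⊕1⊕0⊕1⊕0⊕1⊕0⊕0⊕1⊕1⊕0⊕1 = 0
Parity bit = 0 (so all 16 bits XOR to 0).

1100101010011010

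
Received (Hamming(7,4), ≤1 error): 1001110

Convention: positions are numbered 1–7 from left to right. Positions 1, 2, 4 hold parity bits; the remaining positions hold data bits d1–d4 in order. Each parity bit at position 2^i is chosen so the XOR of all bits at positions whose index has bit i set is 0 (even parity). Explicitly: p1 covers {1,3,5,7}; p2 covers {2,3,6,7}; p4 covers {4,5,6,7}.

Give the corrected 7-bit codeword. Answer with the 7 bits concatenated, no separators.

1001100

s1 (pos 1,3,5,7): 1⊕0⊕1⊕0 = 0
s2 (pos 2,3,6,7): 0⊕0⊕1⊕0 = 1
s4 (pos 4,5,6,7): 1⊕1⊕1⊕0 = 1
Syndrome s4…s1 = 110 → error at position 6.
Flip position 6: 1001110 → 1001100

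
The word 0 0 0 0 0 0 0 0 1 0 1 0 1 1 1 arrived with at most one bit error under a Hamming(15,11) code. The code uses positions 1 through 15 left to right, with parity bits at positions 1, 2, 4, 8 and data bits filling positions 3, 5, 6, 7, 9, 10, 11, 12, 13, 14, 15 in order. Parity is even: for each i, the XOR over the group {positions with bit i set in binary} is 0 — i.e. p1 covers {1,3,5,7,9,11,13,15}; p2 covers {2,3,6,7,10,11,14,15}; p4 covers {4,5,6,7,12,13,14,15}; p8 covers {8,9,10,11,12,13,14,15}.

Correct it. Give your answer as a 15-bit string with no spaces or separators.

s1 (pos 1,3,5,7,9,11,13,15): 0⊕0⊕0⊕0⊕1⊕1⊕1⊕1 = 0
s2 (pos 2,3,6,7,10,11,14,15): 0⊕0⊕0⊕0⊕0⊕1⊕1⊕1 = 1
s4 (pos 4,5,6,7,12,13,14,15): 0⊕0⊕0⊕0⊕0⊕1⊕1⊕1 = 1
s8 (pos 8,9,10,11,12,13,14,15): 0⊕1⊕0⊕1⊕0⊕1⊕1⊕1 = 1
Syndrome s8…s1 = 1110 → error at position 14.
Flip position 14: 000000001010111 → 000000001010101

000000001010101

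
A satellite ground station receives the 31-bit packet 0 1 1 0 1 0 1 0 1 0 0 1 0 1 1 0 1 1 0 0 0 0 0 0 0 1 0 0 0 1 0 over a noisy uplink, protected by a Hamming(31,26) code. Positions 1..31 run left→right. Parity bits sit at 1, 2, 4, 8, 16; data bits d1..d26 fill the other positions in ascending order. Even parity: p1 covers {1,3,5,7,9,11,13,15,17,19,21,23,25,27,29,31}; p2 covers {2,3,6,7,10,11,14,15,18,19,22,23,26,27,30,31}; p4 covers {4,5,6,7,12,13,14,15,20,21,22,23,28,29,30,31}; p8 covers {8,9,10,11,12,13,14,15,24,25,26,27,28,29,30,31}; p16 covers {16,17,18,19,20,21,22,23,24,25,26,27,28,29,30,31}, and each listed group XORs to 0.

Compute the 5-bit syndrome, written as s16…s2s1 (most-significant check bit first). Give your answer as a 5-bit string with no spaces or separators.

s1 (pos 1,3,5,7,9,11,13,15,17,19,21,23,25,27,29,31): 0⊕1⊕1⊕1⊕1⊕0⊕0⊕1⊕1⊕0⊕0⊕0⊕0⊕0⊕0⊕0 = 0
s2 (pos 2,3,6,7,10,11,14,15,18,19,22,23,26,27,30,31): 1⊕1⊕0⊕1⊕0⊕0⊕1⊕1⊕1⊕0⊕0⊕0⊕1⊕0⊕1⊕0 = 0
s4 (pos 4,5,6,7,12,13,14,15,20,21,22,23,28,29,30,31): 0⊕1⊕0⊕1⊕1⊕0⊕1⊕1⊕0⊕0⊕0⊕0⊕0⊕0⊕1⊕0 = 0
s8 (pos 8,9,10,11,12,13,14,15,24,25,26,27,28,29,30,31): 0⊕1⊕0⊕0⊕1⊕0⊕1⊕1⊕0⊕0⊕1⊕0⊕0⊕0⊕1⊕0 = 0
s16 (pos 16,17,18,19,20,21,22,23,24,25,26,27,28,29,30,31): 0⊕1⊕1⊕0⊕0⊕0⊕0⊕0⊕0⊕0⊕1⊕0⊕0⊕0⊕1⊕0 = 0
Syndrome s16…s1 = 00000 → no error.

00000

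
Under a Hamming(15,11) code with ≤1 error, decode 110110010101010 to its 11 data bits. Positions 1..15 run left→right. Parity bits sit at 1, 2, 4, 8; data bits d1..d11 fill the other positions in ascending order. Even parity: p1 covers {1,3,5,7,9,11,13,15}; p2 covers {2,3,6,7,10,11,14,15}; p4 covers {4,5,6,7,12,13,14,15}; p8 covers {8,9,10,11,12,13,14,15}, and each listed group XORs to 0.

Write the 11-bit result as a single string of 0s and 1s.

01000101010

s1 (pos 1,3,5,7,9,11,13,15): 1⊕0⊕1⊕0⊕0⊕0⊕0⊕0 = 0
s2 (pos 2,3,6,7,10,11,14,15): 1⊕0⊕0⊕0⊕1⊕0⊕1⊕0 = 1
s4 (pos 4,5,6,7,12,13,14,15): 1⊕1⊕0⊕0⊕1⊕0⊕1⊕0 = 0
s8 (pos 8,9,10,11,12,13,14,15): 1⊕0⊕1⊕0⊕1⊕0⊕1⊕0 = 0
Syndrome s8…s1 = 0010 → error at position 2.
Flip position 2: 110110010101010 → 100110010101010
Read data bits from positions 3,5,6,7,9,10,11,12,13,14,15: 01000101010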